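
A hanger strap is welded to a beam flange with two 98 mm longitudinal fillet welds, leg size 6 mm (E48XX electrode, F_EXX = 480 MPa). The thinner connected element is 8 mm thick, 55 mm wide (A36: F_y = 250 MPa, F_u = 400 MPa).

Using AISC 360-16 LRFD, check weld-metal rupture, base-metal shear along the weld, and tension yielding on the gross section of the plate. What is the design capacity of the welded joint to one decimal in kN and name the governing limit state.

Weld metal: throat = 0.707×6 = 4.242 mm, L = 2×98 = 196 mm. φR_n = 0.75 × 0.6 × 480 × 4.242 × 196 = 179.6 kN.
Base metal shear (8 mm plate): yield φR_n = 1.0×0.6×250×8×196 = 235.2 kN; rupture φR_n = 0.75×0.6×400×8×196 = 282.2 kN; take 235.2 kN (yield).
Tension yield (gross): A_g = 55×8 = 440 mm². φR_n = 0.90 × 250 × 440 = 99.0 kN.
Governing: min(179.6, 235.2, 99.0) = 99.0 kN → gross-section yield.

99.0 kN (gross-section yield governs)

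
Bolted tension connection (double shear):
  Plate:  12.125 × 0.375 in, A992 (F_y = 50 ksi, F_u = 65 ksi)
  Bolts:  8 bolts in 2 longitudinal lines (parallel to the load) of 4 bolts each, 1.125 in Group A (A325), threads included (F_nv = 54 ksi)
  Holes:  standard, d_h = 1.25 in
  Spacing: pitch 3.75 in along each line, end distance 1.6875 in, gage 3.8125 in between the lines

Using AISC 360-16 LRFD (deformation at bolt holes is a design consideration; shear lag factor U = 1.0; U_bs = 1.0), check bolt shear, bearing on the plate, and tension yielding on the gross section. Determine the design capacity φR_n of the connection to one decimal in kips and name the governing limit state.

Bolt shear: A_b = π(1.125)²/4 = 0.99402 in². φR_n = 0.75 × 54 × 0.99402 × 8 × 2 = 644.1 kips.
Bearing (0.375 in plate, F_u = 65 ksi): end bolts L_c = 1.6875 − 1.25/2 = 1.0625, R_n = min(1.2×1.0625×0.375×65, 2.4×1.125×0.375×65) = 31.078 kips/bolt; interior L_c = 3.75 − 1.25 = 2.5, R_n = 65.813 kips/bolt. φR_n = 0.75 × (2×31.078 + 6×65.813) = 342.8 kips.
Tension yield (gross): A_g = 12.125×0.375 = 4.5469 in². φR_n = 0.90 × 50 × 4.5469 = 204.6 kips.
Governing: min(644.1, 342.8, 204.6) = 204.6 kips → gross-section yield.

204.6 kips (gross-section yield governs)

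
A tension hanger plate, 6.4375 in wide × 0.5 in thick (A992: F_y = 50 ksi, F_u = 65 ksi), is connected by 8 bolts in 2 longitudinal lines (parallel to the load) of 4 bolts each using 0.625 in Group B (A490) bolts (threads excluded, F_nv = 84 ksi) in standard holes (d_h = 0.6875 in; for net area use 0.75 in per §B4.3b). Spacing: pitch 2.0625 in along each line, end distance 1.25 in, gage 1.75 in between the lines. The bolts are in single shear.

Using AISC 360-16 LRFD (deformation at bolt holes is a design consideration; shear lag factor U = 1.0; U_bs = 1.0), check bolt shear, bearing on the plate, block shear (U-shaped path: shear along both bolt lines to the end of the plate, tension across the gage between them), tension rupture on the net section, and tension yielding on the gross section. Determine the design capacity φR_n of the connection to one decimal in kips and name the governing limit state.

120.4 kips (net-section rupture governs)

Bolt shear: A_b = π(0.625)²/4 = 0.3068 in². φR_n = 0.75 × 84 × 0.3068 × 8 × 1 = 154.6 kips.
Bearing (0.5 in plate, F_u = 65 ksi): end bolts L_c = 1.25 − 0.6875/2 = 0.90625, R_n = min(1.2×0.90625×0.5×65, 2.4×0.625×0.5×65) = 35.344 kips/bolt; interior L_c = 2.0625 − 0.6875 = 1.375, R_n = 48.75 kips/bolt. φR_n = 0.75 × (2×35.344 + 6×48.75) = 272.4 kips.
Block shear: shear path 2×[1.25+3×2.0625] = 2×7.4375 in, A_gv = 7.4375, A_nv = 2×(7.4375 − 3.5×0.75)×0.5 = 4.8125 in²; tension across gage: (1.75 − 1×0.75)×0.5 = 0.5 in². R_n = min(0.6×65×4.8125, 0.6×50×7.4375) + 1.0×65×0.5 = min(187.69, 223.13) + 32.5 = 220.19 kips. φR_n = 0.75 × 220.19 = 165.1 kips.
Tension rupture (net): A_n = (6.4375 − 2×0.75)×0.5 = 2.4688 in² (U = 1.0, A_e = A_n). φR_n = 0.75 × 65 × 2.4688 = 120.4 kips.
Tension yield (gross): A_g = 6.4375×0.5 = 3.2188 in². φR_n = 0.90 × 50 × 3.2188 = 144.8 kips.
Governing: min(154.6, 272.4, 165.1, 120.4, 144.8) = 120.4 kips → net-section rupture.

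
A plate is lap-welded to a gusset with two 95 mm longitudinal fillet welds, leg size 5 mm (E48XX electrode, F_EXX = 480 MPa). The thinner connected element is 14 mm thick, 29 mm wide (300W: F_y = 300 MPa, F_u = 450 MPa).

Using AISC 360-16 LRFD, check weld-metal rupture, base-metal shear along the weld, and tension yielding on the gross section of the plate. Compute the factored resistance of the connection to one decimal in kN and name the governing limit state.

109.6 kN (gross-section yield governs)

Weld metal: throat = 0.707×5 = 3.535 mm, L = 2×95 = 190 mm. φR_n = 0.75 × 0.6 × 480 × 3.535 × 190 = 145.1 kN.
Base metal shear (14 mm plate): yield φR_n = 1.0×0.6×300×14×190 = 478.8 kN; rupture φR_n = 0.75×0.6×450×14×190 = 538.7 kN; take 478.8 kN (yield).
Tension yield (gross): A_g = 29×14 = 406 mm². φR_n = 0.90 × 300 × 406 = 109.6 kN.
Governing: min(145.1, 478.8, 109.6) = 109.6 kN → gross-section yield.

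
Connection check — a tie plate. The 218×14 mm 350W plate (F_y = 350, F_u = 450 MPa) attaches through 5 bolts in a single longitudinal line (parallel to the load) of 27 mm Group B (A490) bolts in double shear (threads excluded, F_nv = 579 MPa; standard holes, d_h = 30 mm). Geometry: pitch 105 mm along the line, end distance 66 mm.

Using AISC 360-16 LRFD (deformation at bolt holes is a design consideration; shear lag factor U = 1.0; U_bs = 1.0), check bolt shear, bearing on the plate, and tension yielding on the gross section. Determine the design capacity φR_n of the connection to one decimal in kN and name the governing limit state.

961.4 kN (gross-section yield governs)

Bolt shear: A_b = π(27)²/4 = 572.56 mm². φR_n = 0.75 × 579 × 572.56 × 5 × 2 = 2486.3 kN.
Bearing (14 mm plate, F_u = 450 MPa): end bolts L_c = 66 − 30/2 = 51, R_n = min(1.2×51×14×450, 2.4×27×14×450) = 385.56 kN/bolt; interior L_c = 105 − 30 = 75, R_n = 408.24 kN/bolt. φR_n = 0.75 × (1×385.56 + 4×408.24) = 1513.9 kN.
Tension yield (gross): A_g = 218×14 = 3052 mm². φR_n = 0.90 × 350 × 3052 = 961.4 kN.
Governing: min(2486.3, 1513.9, 961.4) = 961.4 kN → gross-section yield.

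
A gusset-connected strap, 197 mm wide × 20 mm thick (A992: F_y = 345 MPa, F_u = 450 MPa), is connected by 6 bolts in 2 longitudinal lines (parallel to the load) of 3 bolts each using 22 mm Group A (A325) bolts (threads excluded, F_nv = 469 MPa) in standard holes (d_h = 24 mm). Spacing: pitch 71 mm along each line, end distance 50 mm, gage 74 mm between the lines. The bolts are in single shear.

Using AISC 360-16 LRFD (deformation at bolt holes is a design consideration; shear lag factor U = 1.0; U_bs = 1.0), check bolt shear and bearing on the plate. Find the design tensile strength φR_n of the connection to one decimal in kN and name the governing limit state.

Bolt shear: A_b = π(22)²/4 = 380.13 mm². φR_n = 0.75 × 469 × 380.13 × 6 × 1 = 802.3 kN.
Bearing (20 mm plate, F_u = 450 MPa): end bolts L_c = 50 − 24/2 = 38, R_n = min(1.2×38×20×450, 2.4×22×20×450) = 410.4 kN/bolt; interior L_c = 71 − 24 = 47, R_n = 475.2 kN/bolt. φR_n = 0.75 × (2×410.4 + 4×475.2) = 2041.2 kN.
Governing: min(802.3, 2041.2) = 802.3 kN → bolt shear.

802.3 kN (bolt shear governs)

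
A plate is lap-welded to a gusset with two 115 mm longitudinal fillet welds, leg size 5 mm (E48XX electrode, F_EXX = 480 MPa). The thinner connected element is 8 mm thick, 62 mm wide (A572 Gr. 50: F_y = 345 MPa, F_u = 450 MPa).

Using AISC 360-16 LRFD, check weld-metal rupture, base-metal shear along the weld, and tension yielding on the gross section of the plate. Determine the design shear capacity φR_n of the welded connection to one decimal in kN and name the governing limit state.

Weld metal: throat = 0.707×5 = 3.535 mm, L = 2×115 = 230 mm. φR_n = 0.75 × 0.6 × 480 × 3.535 × 230 = 175.6 kN.
Base metal shear (8 mm plate): yield φR_n = 1.0×0.6×345×8×230 = 380.9 kN; rupture φR_n = 0.75×0.6×450×8×230 = 372.6 kN; take 372.6 kN (rupture).
Tension yield (gross): A_g = 62×8 = 496 mm². φR_n = 0.90 × 345 × 496 = 154.0 kN.
Governing: min(175.6, 372.6, 154.0) = 154.0 kN → gross-section yield.

154.0 kN (gross-section yield governs)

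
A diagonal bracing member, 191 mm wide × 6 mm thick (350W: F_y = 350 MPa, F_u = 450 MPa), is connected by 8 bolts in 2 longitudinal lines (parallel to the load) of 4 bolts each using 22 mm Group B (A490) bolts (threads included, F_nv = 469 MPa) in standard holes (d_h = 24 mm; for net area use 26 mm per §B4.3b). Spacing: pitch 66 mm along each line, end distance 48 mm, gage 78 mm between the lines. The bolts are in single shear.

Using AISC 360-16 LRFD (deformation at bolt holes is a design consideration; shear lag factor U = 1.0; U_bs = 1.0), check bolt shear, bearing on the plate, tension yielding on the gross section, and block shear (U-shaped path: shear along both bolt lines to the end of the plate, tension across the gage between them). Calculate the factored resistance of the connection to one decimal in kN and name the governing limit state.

Bolt shear: A_b = π(22)²/4 = 380.13 mm². φR_n = 0.75 × 469 × 380.13 × 8 × 1 = 1069.7 kN.
Bearing (6 mm plate, F_u = 450 MPa): end bolts L_c = 48 − 24/2 = 36, R_n = min(1.2×36×6×450, 2.4×22×6×450) = 116.64 kN/bolt; interior L_c = 66 − 24 = 42, R_n = 136.08 kN/bolt. φR_n = 0.75 × (2×116.64 + 6×136.08) = 787.3 kN.
Tension yield (gross): A_g = 191×6 = 1146 mm². φR_n = 0.90 × 350 × 1146 = 361.0 kN.
Block shear: shear path 2×[48+3×66] = 2×246 mm, A_gv = 2952, A_nv = 2×(246 − 3.5×26)×6 = 1860 mm²; tension across gage: (78 − 1×26)×6 = 312 mm². R_n = min(0.6×450×1860, 0.6×350×2952) + 1.0×450×312 = min(502.2, 619.92) + 140.4 = 642.6 kN. φR_n = 0.75 × 642.6 = 482.0 kN.
Governing: min(1069.7, 787.3, 361.0, 482.0) = 361.0 kN → gross-section yield.

361.0 kN (gross-section yield governs)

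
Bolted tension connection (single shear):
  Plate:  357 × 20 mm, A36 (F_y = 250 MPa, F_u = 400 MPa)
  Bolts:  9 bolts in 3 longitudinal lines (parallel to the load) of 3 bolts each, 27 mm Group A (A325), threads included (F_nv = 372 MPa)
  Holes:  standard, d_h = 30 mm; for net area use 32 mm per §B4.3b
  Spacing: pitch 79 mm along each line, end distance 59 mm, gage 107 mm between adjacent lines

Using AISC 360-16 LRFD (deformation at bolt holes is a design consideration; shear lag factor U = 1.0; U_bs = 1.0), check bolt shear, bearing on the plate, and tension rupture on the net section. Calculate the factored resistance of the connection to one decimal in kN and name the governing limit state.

1437.7 kN (bolt shear governs)

Bolt shear: A_b = π(27)²/4 = 572.56 mm². φR_n = 0.75 × 372 × 572.56 × 9 × 1 = 1437.7 kN.
Bearing (20 mm plate, F_u = 400 MPa): end bolts L_c = 59 − 30/2 = 44, R_n = min(1.2×44×20×400, 2.4×27×20×400) = 422.4 kN/bolt; interior L_c = 79 − 30 = 49, R_n = 470.4 kN/bolt. φR_n = 0.75 × (3×422.4 + 6×470.4) = 3067.2 kN.
Tension rupture (net): A_n = (357 − 3×32)×20 = 5220 mm² (U = 1.0, A_e = A_n). φR_n = 0.75 × 400 × 5220 = 1566.0 kN.
Governing: min(1437.7, 3067.2, 1566.0) = 1437.7 kN → bolt shear.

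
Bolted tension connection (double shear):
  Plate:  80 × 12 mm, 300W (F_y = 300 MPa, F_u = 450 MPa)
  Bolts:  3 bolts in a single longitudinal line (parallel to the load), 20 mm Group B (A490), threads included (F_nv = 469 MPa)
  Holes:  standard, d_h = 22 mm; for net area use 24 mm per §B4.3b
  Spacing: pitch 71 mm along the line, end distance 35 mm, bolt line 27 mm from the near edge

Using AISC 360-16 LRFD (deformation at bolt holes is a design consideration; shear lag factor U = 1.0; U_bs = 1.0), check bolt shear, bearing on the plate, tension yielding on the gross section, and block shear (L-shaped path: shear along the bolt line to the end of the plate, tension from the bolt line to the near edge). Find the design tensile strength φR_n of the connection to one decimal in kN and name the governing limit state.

259.2 kN (gross-section yield governs)

Bolt shear: A_b = π(20)²/4 = 314.16 mm². φR_n = 0.75 × 469 × 314.16 × 3 × 2 = 663.0 kN.
Bearing (12 mm plate, F_u = 450 MPa): end bolts L_c = 35 − 22/2 = 24, R_n = min(1.2×24×12×450, 2.4×20×12×450) = 155.52 kN/bolt; interior L_c = 71 − 22 = 49, R_n = 259.2 kN/bolt. φR_n = 0.75 × (1×155.52 + 2×259.2) = 505.4 kN.
Tension yield (gross): A_g = 80×12 = 960 mm². φR_n = 0.90 × 300 × 960 = 259.2 kN.
Block shear: shear path 1×[35+2×71] = 1×177 mm, A_gv = 2124, A_nv = 1×(177 − 2.5×24)×12 = 1404 mm²; tension to near edge: (27 − 0.5×24)×12 = 180 mm². R_n = min(0.6×450×1404, 0.6×300×2124) + 1.0×450×180 = min(379.08, 382.32) + 81 = 460.08 kN. φR_n = 0.75 × 460.08 = 345.1 kN.
Governing: min(663.0, 505.4, 259.2, 345.1) = 259.2 kN → gross-section yield.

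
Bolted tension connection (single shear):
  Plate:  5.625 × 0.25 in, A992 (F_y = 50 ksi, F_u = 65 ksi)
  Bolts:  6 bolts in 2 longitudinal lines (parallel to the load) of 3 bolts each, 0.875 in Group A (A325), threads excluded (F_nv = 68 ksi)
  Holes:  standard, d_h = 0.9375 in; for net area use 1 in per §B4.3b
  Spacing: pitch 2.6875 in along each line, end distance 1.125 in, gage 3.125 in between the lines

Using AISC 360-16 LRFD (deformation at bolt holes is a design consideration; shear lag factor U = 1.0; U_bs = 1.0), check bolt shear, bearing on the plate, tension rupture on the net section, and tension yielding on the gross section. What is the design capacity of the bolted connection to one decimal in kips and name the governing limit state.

44.2 kips (net-section rupture governs)

Bolt shear: A_b = π(0.875)²/4 = 0.60132 in². φR_n = 0.75 × 68 × 0.60132 × 6 × 1 = 184.0 kips.
Bearing (0.25 in plate, F_u = 65 ksi): end bolts L_c = 1.125 − 0.9375/2 = 0.65625, R_n = min(1.2×0.65625×0.25×65, 2.4×0.875×0.25×65) = 12.797 kips/bolt; interior L_c = 2.6875 − 0.9375 = 1.75, R_n = 34.125 kips/bolt. φR_n = 0.75 × (2×12.797 + 4×34.125) = 121.6 kips.
Tension rupture (net): A_n = (5.625 − 2×1)×0.25 = 0.90625 in² (U = 1.0, A_e = A_n). φR_n = 0.75 × 65 × 0.90625 = 44.2 kips.
Tension yield (gross): A_g = 5.625×0.25 = 1.4063 in². φR_n = 0.90 × 50 × 1.4063 = 63.3 kips.
Governing: min(184.0, 121.6, 44.2, 63.3) = 44.2 kips → net-section rupture.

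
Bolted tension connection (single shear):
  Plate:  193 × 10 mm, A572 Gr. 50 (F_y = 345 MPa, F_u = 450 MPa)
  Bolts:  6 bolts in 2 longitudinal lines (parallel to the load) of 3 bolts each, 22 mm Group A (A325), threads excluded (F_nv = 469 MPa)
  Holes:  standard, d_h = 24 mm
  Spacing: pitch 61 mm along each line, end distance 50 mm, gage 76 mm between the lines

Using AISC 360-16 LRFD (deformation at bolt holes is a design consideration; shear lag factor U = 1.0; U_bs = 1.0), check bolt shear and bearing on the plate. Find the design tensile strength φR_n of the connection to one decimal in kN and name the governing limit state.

Bolt shear: A_b = π(22)²/4 = 380.13 mm². φR_n = 0.75 × 469 × 380.13 × 6 × 1 = 802.3 kN.
Bearing (10 mm plate, F_u = 450 MPa): end bolts L_c = 50 − 24/2 = 38, R_n = min(1.2×38×10×450, 2.4×22×10×450) = 205.2 kN/bolt; interior L_c = 61 − 24 = 37, R_n = 199.8 kN/bolt. φR_n = 0.75 × (2×205.2 + 4×199.8) = 907.2 kN.
Governing: min(802.3, 907.2) = 802.3 kN → bolt shear.

802.3 kN (bolt shear governs)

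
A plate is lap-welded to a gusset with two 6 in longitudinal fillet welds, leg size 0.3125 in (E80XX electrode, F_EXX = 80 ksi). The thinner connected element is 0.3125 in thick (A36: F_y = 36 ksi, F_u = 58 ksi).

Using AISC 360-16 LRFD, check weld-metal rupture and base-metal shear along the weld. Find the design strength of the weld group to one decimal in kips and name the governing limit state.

Weld metal: throat = 0.707×0.3125 = 0.22094 in, L = 2×6 = 12 in. φR_n = 0.75 × 0.6 × 80 × 0.22094 × 12 = 95.4 kips.
Base metal shear (0.3125 in plate): yield φR_n = 1.0×0.6×36×0.3125×12 = 81.0 kips; rupture φR_n = 0.75×0.6×58×0.3125×12 = 97.9 kips; take 81.0 kips (yield).
Governing: min(95.4, 81.0) = 81.0 kips → base-metal shear.

81.0 kips (base-metal shear governs)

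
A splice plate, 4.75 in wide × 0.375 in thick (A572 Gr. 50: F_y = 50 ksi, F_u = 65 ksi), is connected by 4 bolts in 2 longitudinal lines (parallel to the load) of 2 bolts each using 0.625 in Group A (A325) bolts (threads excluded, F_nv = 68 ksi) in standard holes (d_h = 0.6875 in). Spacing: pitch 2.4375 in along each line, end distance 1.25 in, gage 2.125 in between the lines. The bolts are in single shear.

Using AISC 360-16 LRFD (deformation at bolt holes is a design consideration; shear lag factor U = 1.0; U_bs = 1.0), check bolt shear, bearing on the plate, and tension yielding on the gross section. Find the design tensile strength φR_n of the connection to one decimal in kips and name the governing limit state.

Bolt shear: A_b = π(0.625)²/4 = 0.3068 in². φR_n = 0.75 × 68 × 0.3068 × 4 × 1 = 62.6 kips.
Bearing (0.375 in plate, F_u = 65 ksi): end bolts L_c = 1.25 − 0.6875/2 = 0.90625, R_n = min(1.2×0.90625×0.375×65, 2.4×0.625×0.375×65) = 26.508 kips/bolt; interior L_c = 2.4375 − 0.6875 = 1.75, R_n = 36.563 kips/bolt. φR_n = 0.75 × (2×26.508 + 2×36.563) = 94.6 kips.
Tension yield (gross): A_g = 4.75×0.375 = 1.7813 in². φR_n = 0.90 × 50 × 1.7813 = 80.2 kips.
Governing: min(62.6, 94.6, 80.2) = 62.6 kips → bolt shear.

62.6 kips (bolt shear governs)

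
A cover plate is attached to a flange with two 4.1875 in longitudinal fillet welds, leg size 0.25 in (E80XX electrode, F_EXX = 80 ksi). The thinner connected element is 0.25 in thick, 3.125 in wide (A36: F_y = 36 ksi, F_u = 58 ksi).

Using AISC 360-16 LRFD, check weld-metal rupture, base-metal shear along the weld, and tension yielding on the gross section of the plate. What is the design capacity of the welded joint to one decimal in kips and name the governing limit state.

Weld metal: throat = 0.707×0.25 = 0.17675 in, L = 2×4.1875 = 8.375 in. φR_n = 0.75 × 0.6 × 80 × 0.17675 × 8.375 = 53.3 kips.
Base metal shear (0.25 in plate): yield φR_n = 1.0×0.6×36×0.25×8.375 = 45.2 kips; rupture φR_n = 0.75×0.6×58×0.25×8.375 = 54.6 kips; take 45.2 kips (yield).
Tension yield (gross): A_g = 3.125×0.25 = 0.78125 in². φR_n = 0.90 × 36 × 0.78125 = 25.3 kips.
Governing: min(53.3, 45.2, 25.3) = 25.3 kips → gross-section yield.

25.3 kips (gross-section yield governs)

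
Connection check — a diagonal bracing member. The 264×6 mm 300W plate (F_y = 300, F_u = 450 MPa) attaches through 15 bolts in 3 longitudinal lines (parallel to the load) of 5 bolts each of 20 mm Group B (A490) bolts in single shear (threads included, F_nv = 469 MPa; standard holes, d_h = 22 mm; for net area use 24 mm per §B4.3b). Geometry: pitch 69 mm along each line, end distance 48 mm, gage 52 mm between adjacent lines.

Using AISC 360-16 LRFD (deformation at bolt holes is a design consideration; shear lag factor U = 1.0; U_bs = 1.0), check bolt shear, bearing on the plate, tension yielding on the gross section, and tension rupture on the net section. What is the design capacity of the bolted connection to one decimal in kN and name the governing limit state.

388.8 kN (net-section rupture governs)

Bolt shear: A_b = π(20)²/4 = 314.16 mm². φR_n = 0.75 × 469 × 314.16 × 15 × 1 = 1657.6 kN.
Bearing (6 mm plate, F_u = 450 MPa): end bolts L_c = 48 − 22/2 = 37, R_n = min(1.2×37×6×450, 2.4×20×6×450) = 119.88 kN/bolt; interior L_c = 69 − 22 = 47, R_n = 129.6 kN/bolt. φR_n = 0.75 × (3×119.88 + 12×129.6) = 1436.1 kN.
Tension yield (gross): A_g = 264×6 = 1584 mm². φR_n = 0.90 × 300 × 1584 = 427.7 kN.
Tension rupture (net): A_n = (264 − 3×24)×6 = 1152 mm² (U = 1.0, A_e = A_n). φR_n = 0.75 × 450 × 1152 = 388.8 kN.
Governing: min(1657.6, 1436.1, 427.7, 388.8) = 388.8 kN → net-section rupture.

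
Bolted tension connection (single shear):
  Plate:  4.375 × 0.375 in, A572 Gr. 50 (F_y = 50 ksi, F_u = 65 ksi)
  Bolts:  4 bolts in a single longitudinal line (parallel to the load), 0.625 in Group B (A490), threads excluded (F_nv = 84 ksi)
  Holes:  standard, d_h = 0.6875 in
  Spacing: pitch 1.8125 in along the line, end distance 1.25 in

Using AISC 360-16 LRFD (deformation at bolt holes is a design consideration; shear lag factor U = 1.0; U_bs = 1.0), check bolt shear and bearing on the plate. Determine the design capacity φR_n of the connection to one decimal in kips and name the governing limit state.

77.3 kips (bolt shear governs)

Bolt shear: A_b = π(0.625)²/4 = 0.3068 in². φR_n = 0.75 × 84 × 0.3068 × 4 × 1 = 77.3 kips.
Bearing (0.375 in plate, F_u = 65 ksi): end bolts L_c = 1.25 − 0.6875/2 = 0.90625, R_n = min(1.2×0.90625×0.375×65, 2.4×0.625×0.375×65) = 26.508 kips/bolt; interior L_c = 1.8125 − 0.6875 = 1.125, R_n = 32.906 kips/bolt. φR_n = 0.75 × (1×26.508 + 3×32.906) = 93.9 kips.
Governing: min(77.3, 93.9) = 77.3 kips → bolt shear.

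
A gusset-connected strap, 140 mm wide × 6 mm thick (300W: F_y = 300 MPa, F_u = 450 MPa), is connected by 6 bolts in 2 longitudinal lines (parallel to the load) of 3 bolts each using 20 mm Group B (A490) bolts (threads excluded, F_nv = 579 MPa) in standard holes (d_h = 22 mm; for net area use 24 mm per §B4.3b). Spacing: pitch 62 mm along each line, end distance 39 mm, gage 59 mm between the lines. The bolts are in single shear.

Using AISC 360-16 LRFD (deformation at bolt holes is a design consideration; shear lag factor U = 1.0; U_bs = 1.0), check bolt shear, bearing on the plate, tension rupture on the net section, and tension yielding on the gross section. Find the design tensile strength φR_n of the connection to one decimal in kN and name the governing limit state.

186.3 kN (net-section rupture governs)

Bolt shear: A_b = π(20)²/4 = 314.16 mm². φR_n = 0.75 × 579 × 314.16 × 6 × 1 = 818.5 kN.
Bearing (6 mm plate, F_u = 450 MPa): end bolts L_c = 39 − 22/2 = 28, R_n = min(1.2×28×6×450, 2.4×20×6×450) = 90.72 kN/bolt; interior L_c = 62 − 22 = 40, R_n = 129.6 kN/bolt. φR_n = 0.75 × (2×90.72 + 4×129.6) = 524.9 kN.
Tension rupture (net): A_n = (140 − 2×24)×6 = 552 mm² (U = 1.0, A_e = A_n). φR_n = 0.75 × 450 × 552 = 186.3 kN.
Tension yield (gross): A_g = 140×6 = 840 mm². φR_n = 0.90 × 300 × 840 = 226.8 kN.
Governing: min(818.5, 524.9, 186.3, 226.8) = 186.3 kN → net-section rupture.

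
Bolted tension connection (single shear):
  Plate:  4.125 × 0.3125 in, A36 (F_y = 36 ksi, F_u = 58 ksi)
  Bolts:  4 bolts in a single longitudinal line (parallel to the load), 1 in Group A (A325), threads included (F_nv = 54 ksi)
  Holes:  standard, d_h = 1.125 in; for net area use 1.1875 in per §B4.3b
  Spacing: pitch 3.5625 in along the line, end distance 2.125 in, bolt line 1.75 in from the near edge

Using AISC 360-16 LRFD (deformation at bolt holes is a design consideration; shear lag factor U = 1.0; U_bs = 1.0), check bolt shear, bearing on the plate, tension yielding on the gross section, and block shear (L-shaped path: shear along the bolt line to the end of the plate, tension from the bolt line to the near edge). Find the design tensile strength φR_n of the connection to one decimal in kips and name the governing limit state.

Bolt shear: A_b = π(1)²/4 = 0.7854 in². φR_n = 0.75 × 54 × 0.7854 × 4 × 1 = 127.2 kips.
Bearing (0.3125 in plate, F_u = 58 ksi): end bolts L_c = 2.125 − 1.125/2 = 1.5625, R_n = min(1.2×1.5625×0.3125×58, 2.4×1×0.3125×58) = 33.984 kips/bolt; interior L_c = 3.5625 − 1.125 = 2.4375, R_n = 43.5 kips/bolt. φR_n = 0.75 × (1×33.984 + 3×43.5) = 123.4 kips.
Tension yield (gross): A_g = 4.125×0.3125 = 1.2891 in². φR_n = 0.90 × 36 × 1.2891 = 41.8 kips.
Block shear: shear path 1×[2.125+3×3.5625] = 1×12.8125 in, A_gv = 4.0039, A_nv = 1×(12.8125 − 3.5×1.1875)×0.3125 = 2.7051 in²; tension to near edge: (1.75 − 0.5×1.1875)×0.3125 = 0.36133 in². R_n = min(0.6×58×2.7051, 0.6×36×4.0039) + 1.0×58×0.36133 = min(94.137, 86.484) + 20.957 = 107.44 kips. φR_n = 0.75 × 107.44 = 80.6 kips.
Governing: min(127.2, 123.4, 41.8, 80.6) = 41.8 kips → gross-section yield.

41.8 kips (gross-section yield governs)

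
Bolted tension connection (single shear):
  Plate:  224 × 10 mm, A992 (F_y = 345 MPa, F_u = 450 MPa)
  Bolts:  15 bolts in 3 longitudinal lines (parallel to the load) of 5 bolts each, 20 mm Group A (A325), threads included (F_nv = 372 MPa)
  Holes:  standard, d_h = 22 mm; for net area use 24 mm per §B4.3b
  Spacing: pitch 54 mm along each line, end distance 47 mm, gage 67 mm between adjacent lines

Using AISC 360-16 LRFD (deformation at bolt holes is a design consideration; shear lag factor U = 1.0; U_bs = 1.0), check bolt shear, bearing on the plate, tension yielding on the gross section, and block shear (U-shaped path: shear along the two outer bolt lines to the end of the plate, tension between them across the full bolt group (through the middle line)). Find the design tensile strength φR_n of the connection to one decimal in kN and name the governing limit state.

Bolt shear: A_b = π(20)²/4 = 314.16 mm². φR_n = 0.75 × 372 × 314.16 × 15 × 1 = 1314.8 kN.
Bearing (10 mm plate, F_u = 450 MPa): end bolts L_c = 47 − 22/2 = 36, R_n = min(1.2×36×10×450, 2.4×20×10×450) = 194.4 kN/bolt; interior L_c = 54 − 22 = 32, R_n = 172.8 kN/bolt. φR_n = 0.75 × (3×194.4 + 12×172.8) = 1992.6 kN.
Tension yield (gross): A_g = 224×10 = 2240 mm². φR_n = 0.90 × 345 × 2240 = 695.5 kN.
Block shear: shear path 2×[47+4×54] = 2×263 mm, A_gv = 5260, A_nv = 2×(263 − 4.5×24)×10 = 3100 mm²; tension across gage: (134 − 2×24)×10 = 860 mm². R_n = min(0.6×450×3100, 0.6×345×5260) + 1.0×450×860 = min(837, 1088.8) + 387 = 1224 kN. φR_n = 0.75 × 1224 = 918.0 kN.
Governing: min(1314.8, 1992.6, 695.5, 918.0) = 695.5 kN → gross-section yield.

695.5 kN (gross-section yield governs)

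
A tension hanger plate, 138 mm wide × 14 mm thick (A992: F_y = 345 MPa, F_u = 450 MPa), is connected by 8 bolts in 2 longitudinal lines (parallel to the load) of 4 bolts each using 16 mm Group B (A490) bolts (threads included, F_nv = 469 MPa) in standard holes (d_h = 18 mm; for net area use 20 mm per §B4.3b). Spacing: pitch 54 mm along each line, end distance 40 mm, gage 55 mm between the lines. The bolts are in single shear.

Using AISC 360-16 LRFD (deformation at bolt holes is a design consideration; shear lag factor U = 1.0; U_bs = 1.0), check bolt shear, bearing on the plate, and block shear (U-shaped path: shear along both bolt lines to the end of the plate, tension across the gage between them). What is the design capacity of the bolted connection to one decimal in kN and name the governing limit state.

565.8 kN (bolt shear governs)

Bolt shear: A_b = π(16)²/4 = 201.06 mm². φR_n = 0.75 × 469 × 201.06 × 8 × 1 = 565.8 kN.
Bearing (14 mm plate, F_u = 450 MPa): end bolts L_c = 40 − 18/2 = 31, R_n = min(1.2×31×14×450, 2.4×16×14×450) = 234.36 kN/bolt; interior L_c = 54 − 18 = 36, R_n = 241.92 kN/bolt. φR_n = 0.75 × (2×234.36 + 6×241.92) = 1440.2 kN.
Block shear: shear path 2×[40+3×54] = 2×202 mm, A_gv = 5656, A_nv = 2×(202 − 3.5×20)×14 = 3696 mm²; tension across gage: (55 − 1×20)×14 = 490 mm². R_n = min(0.6×450×3696, 0.6×345×5656) + 1.0×450×490 = min(997.92, 1170.8) + 220.5 = 1218.4 kN. φR_n = 0.75 × 1218.4 = 913.8 kN.
Governing: min(565.8, 1440.2, 913.8) = 565.8 kN → bolt shear.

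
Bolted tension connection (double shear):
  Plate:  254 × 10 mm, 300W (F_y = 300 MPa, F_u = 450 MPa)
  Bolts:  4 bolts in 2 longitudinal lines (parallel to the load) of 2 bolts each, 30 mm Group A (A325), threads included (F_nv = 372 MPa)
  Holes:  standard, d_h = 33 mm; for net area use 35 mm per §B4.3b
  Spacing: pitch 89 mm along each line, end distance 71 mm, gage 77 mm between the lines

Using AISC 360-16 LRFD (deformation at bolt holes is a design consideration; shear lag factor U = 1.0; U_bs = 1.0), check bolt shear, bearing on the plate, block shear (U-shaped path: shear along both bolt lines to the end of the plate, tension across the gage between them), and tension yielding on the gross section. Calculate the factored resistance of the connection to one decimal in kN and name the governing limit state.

573.8 kN (block shear governs)

Bolt shear: A_b = π(30)²/4 = 706.86 mm². φR_n = 0.75 × 372 × 706.86 × 4 × 2 = 1577.7 kN.
Bearing (10 mm plate, F_u = 450 MPa): end bolts L_c = 71 − 33/2 = 54.5, R_n = min(1.2×54.5×10×450, 2.4×30×10×450) = 294.3 kN/bolt; interior L_c = 89 − 33 = 56, R_n = 302.4 kN/bolt. φR_n = 0.75 × (2×294.3 + 2×302.4) = 895.1 kN.
Block shear: shear path 2×[71+1×89] = 2×160 mm, A_gv = 3200, A_nv = 2×(160 − 1.5×35)×10 = 2150 mm²; tension across gage: (77 − 1×35)×10 = 420 mm². R_n = min(0.6×450×2150, 0.6×300×3200) + 1.0×450×420 = min(580.5, 576) + 189 = 765 kN. φR_n = 0.75 × 765 = 573.8 kN.
Tension yield (gross): A_g = 254×10 = 2540 mm². φR_n = 0.90 × 300 × 2540 = 685.8 kN.
Governing: min(1577.7, 895.1, 573.8, 685.8) = 573.8 kN → block shear.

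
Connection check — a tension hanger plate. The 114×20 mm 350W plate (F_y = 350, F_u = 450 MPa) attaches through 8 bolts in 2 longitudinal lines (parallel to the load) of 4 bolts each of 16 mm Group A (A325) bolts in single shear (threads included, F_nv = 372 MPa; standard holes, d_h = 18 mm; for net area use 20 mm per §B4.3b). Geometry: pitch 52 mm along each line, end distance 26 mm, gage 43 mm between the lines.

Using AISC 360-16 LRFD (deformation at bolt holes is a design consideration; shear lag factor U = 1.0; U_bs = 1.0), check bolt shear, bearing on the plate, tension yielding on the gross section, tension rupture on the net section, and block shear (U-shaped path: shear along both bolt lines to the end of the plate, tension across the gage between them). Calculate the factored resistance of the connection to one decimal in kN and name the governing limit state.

Bolt shear: A_b = π(16)²/4 = 201.06 mm². φR_n = 0.75 × 372 × 201.06 × 8 × 1 = 448.8 kN.
Bearing (20 mm plate, F_u = 450 MPa): end bolts L_c = 26 − 18/2 = 17, R_n = min(1.2×17×20×450, 2.4×16×20×450) = 183.6 kN/bolt; interior L_c = 52 − 18 = 34, R_n = 345.6 kN/bolt. φR_n = 0.75 × (2×183.6 + 6×345.6) = 1830.6 kN.
Tension yield (gross): A_g = 114×20 = 2280 mm². φR_n = 0.90 × 350 × 2280 = 718.2 kN.
Tension rupture (net): A_n = (114 − 2×20)×20 = 1480 mm² (U = 1.0, A_e = A_n). φR_n = 0.75 × 450 × 1480 = 499.5 kN.
Block shear: shear path 2×[26+3×52] = 2×182 mm, A_gv = 7280, A_nv = 2×(182 − 3.5×20)×20 = 4480 mm²; tension across gage: (43 − 1×20)×20 = 460 mm². R_n = min(0.6×450×4480, 0.6×350×7280) + 1.0×450×460 = min(1209.6, 1528.8) + 207 = 1416.6 kN. φR_n = 0.75 × 1416.6 = 1062.5 kN.
Governing: min(448.8, 1830.6, 718.2, 499.5, 1062.5) = 448.8 kN → bolt shear.

448.8 kN (bolt shear governs)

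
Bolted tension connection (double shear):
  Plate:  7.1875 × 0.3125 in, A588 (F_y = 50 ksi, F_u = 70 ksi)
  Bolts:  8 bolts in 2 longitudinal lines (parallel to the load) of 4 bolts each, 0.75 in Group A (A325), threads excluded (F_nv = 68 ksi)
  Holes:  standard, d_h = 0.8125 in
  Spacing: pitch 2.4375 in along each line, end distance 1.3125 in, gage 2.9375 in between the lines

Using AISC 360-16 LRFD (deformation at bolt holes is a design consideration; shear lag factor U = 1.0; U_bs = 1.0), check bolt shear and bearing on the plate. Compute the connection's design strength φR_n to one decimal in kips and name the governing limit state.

212.9 kips (bearing governs)

Bolt shear: A_b = π(0.75)²/4 = 0.44179 in². φR_n = 0.75 × 68 × 0.44179 × 8 × 2 = 360.5 kips.
Bearing (0.3125 in plate, F_u = 70 ksi): end bolts L_c = 1.3125 − 0.8125/2 = 0.90625, R_n = min(1.2×0.90625×0.3125×70, 2.4×0.75×0.3125×70) = 23.789 kips/bolt; interior L_c = 2.4375 − 0.8125 = 1.625, R_n = 39.375 kips/bolt. φR_n = 0.75 × (2×23.789 + 6×39.375) = 212.9 kips.
Governing: min(360.5, 212.9) = 212.9 kips → bearing.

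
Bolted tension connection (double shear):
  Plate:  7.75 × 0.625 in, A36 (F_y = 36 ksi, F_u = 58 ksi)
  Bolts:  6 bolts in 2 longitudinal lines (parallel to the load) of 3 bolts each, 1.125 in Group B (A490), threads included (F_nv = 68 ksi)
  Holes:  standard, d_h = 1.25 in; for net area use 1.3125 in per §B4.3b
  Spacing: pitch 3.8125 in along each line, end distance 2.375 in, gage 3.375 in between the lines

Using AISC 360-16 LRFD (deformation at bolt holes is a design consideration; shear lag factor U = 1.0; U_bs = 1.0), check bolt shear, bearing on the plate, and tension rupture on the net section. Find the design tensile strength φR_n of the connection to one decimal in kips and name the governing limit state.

Bolt shear: A_b = π(1.125)²/4 = 0.99402 in². φR_n = 0.75 × 68 × 0.99402 × 6 × 2 = 608.3 kips.
Bearing (0.625 in plate, F_u = 58 ksi): end bolts L_c = 2.375 − 1.25/2 = 1.75, R_n = min(1.2×1.75×0.625×58, 2.4×1.125×0.625×58) = 76.125 kips/bolt; interior L_c = 3.8125 − 1.25 = 2.5625, R_n = 97.875 kips/bolt. φR_n = 0.75 × (2×76.125 + 4×97.875) = 407.8 kips.
Tension rupture (net): A_n = (7.75 − 2×1.3125)×0.625 = 3.2031 in² (U = 1.0, A_e = A_n). φR_n = 0.75 × 58 × 3.2031 = 139.3 kips.
Governing: min(608.3, 407.8, 139.3) = 139.3 kips → net-section rupture.

139.3 kips (net-section rupture governs)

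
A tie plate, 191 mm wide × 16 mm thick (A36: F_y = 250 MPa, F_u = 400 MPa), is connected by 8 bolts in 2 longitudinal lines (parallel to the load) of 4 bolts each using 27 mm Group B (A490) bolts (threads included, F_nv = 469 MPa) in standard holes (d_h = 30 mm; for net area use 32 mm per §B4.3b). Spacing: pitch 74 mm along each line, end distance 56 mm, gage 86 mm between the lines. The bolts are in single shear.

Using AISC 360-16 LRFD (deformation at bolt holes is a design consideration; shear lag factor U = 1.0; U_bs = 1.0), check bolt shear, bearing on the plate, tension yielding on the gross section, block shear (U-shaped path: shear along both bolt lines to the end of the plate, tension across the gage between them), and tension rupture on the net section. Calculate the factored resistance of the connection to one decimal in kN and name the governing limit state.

Bolt shear: A_b = π(27)²/4 = 572.56 mm². φR_n = 0.75 × 469 × 572.56 × 8 × 1 = 1611.2 kN.
Bearing (16 mm plate, F_u = 400 MPa): end bolts L_c = 56 − 30/2 = 41, R_n = min(1.2×41×16×400, 2.4×27×16×400) = 314.88 kN/bolt; interior L_c = 74 − 30 = 44, R_n = 337.92 kN/bolt. φR_n = 0.75 × (2×314.88 + 6×337.92) = 1993.0 kN.
Tension yield (gross): A_g = 191×16 = 3056 mm². φR_n = 0.90 × 250 × 3056 = 687.6 kN.
Block shear: shear path 2×[56+3×74] = 2×278 mm, A_gv = 8896, A_nv = 2×(278 − 3.5×32)×16 = 5312 mm²; tension across gage: (86 − 1×32)×16 = 864 mm². R_n = min(0.6×400×5312, 0.6×250×8896) + 1.0×400×864 = min(1274.9, 1334.4) + 345.6 = 1620.5 kN. φR_n = 0.75 × 1620.5 = 1215.4 kN.
Tension rupture (net): A_n = (191 − 2×32)×16 = 2032 mm² (U = 1.0, A_e = A_n). φR_n = 0.75 × 400 × 2032 = 609.6 kN.
Governing: min(1611.2, 1993.0, 687.6, 1215.4, 609.6) = 609.6 kN → net-section rupture.

609.6 kN (net-section rupture governs)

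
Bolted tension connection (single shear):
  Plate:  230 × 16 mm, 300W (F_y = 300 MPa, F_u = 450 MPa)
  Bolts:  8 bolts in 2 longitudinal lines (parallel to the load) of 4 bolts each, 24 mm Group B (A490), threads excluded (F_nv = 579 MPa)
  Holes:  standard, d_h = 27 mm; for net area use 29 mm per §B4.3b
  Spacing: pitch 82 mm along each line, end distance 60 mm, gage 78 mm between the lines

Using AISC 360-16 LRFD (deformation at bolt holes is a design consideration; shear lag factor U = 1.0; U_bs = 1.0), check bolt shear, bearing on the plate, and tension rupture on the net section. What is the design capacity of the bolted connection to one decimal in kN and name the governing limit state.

Bolt shear: A_b = π(24)²/4 = 452.39 mm². φR_n = 0.75 × 579 × 452.39 × 8 × 1 = 1571.6 kN.
Bearing (16 mm plate, F_u = 450 MPa): end bolts L_c = 60 − 27/2 = 46.5, R_n = min(1.2×46.5×16×450, 2.4×24×16×450) = 401.76 kN/bolt; interior L_c = 82 − 27 = 55, R_n = 414.72 kN/bolt. φR_n = 0.75 × (2×401.76 + 6×414.72) = 2468.9 kN.
Tension rupture (net): A_n = (230 − 2×29)×16 = 2752 mm² (U = 1.0, A_e = A_n). φR_n = 0.75 × 450 × 2752 = 928.8 kN.
Governing: min(1571.6, 2468.9, 928.8) = 928.8 kN → net-section rupture.

928.8 kN (net-section rupture governs)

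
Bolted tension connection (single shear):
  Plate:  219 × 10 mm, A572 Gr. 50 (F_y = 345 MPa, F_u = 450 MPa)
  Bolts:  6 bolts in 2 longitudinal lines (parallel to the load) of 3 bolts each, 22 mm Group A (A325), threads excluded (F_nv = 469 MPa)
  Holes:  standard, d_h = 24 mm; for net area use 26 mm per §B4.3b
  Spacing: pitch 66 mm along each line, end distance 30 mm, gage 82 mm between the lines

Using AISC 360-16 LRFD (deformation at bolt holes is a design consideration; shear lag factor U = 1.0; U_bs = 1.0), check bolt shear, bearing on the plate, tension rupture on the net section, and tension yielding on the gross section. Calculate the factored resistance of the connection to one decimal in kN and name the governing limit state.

563.6 kN (net-section rupture governs)

Bolt shear: A_b = π(22)²/4 = 380.13 mm². φR_n = 0.75 × 469 × 380.13 × 6 × 1 = 802.3 kN.
Bearing (10 mm plate, F_u = 450 MPa): end bolts L_c = 30 − 24/2 = 18, R_n = min(1.2×18×10×450, 2.4×22×10×450) = 97.2 kN/bolt; interior L_c = 66 − 24 = 42, R_n = 226.8 kN/bolt. φR_n = 0.75 × (2×97.2 + 4×226.8) = 826.2 kN.
Tension rupture (net): A_n = (219 − 2×26)×10 = 1670 mm² (U = 1.0, A_e = A_n). φR_n = 0.75 × 450 × 1670 = 563.6 kN.
Tension yield (gross): A_g = 219×10 = 2190 mm². φR_n = 0.90 × 345 × 2190 = 680.0 kN.
Governing: min(802.3, 826.2, 563.6, 680.0) = 563.6 kN → net-section rupture.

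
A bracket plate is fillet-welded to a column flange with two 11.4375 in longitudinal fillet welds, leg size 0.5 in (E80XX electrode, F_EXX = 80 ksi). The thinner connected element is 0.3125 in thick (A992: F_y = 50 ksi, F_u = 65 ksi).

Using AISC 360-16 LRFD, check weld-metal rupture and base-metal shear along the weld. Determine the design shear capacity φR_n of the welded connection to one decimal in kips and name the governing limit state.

209.1 kips (base-metal shear governs)

Weld metal: throat = 0.707×0.5 = 0.3535 in, L = 2×11.4375 = 22.875 in. φR_n = 0.75 × 0.6 × 80 × 0.3535 × 22.875 = 291.1 kips.
Base metal shear (0.3125 in plate): yield φR_n = 1.0×0.6×50×0.3125×22.875 = 214.5 kips; rupture φR_n = 0.75×0.6×65×0.3125×22.875 = 209.1 kips; take 209.1 kips (rupture).
Governing: min(291.1, 209.1) = 209.1 kips → base-metal shear.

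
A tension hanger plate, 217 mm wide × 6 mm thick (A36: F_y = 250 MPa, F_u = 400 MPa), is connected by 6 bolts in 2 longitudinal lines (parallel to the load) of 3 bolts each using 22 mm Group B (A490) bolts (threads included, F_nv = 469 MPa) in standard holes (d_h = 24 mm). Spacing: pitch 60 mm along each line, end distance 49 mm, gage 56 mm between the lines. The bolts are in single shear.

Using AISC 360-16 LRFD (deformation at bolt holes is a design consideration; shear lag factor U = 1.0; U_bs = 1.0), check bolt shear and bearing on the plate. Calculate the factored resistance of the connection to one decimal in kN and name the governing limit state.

470.9 kN (bearing governs)

Bolt shear: A_b = π(22)²/4 = 380.13 mm². φR_n = 0.75 × 469 × 380.13 × 6 × 1 = 802.3 kN.
Bearing (6 mm plate, F_u = 400 MPa): end bolts L_c = 49 − 24/2 = 37, R_n = min(1.2×37×6×400, 2.4×22×6×400) = 106.56 kN/bolt; interior L_c = 60 − 24 = 36, R_n = 103.68 kN/bolt. φR_n = 0.75 × (2×106.56 + 4×103.68) = 470.9 kN.
Governing: min(802.3, 470.9) = 470.9 kN → bearing.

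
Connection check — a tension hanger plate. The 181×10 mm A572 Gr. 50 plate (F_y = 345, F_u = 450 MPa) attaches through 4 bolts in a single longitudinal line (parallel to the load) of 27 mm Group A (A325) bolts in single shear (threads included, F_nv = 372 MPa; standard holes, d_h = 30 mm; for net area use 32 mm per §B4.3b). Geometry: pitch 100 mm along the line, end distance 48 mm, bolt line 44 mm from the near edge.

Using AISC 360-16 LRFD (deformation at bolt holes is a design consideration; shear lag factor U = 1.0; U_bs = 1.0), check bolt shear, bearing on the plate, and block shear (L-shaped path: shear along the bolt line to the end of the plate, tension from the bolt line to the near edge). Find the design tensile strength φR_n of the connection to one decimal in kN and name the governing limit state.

Bolt shear: A_b = π(27)²/4 = 572.56 mm². φR_n = 0.75 × 372 × 572.56 × 4 × 1 = 639.0 kN.
Bearing (10 mm plate, F_u = 450 MPa): end bolts L_c = 48 − 30/2 = 33, R_n = min(1.2×33×10×450, 2.4×27×10×450) = 178.2 kN/bolt; interior L_c = 100 − 30 = 70, R_n = 291.6 kN/bolt. φR_n = 0.75 × (1×178.2 + 3×291.6) = 789.8 kN.
Block shear: shear path 1×[48+3×100] = 1×348 mm, A_gv = 3480, A_nv = 1×(348 − 3.5×32)×10 = 2360 mm²; tension to near edge: (44 − 0.5×32)×10 = 280 mm². R_n = min(0.6×450×2360, 0.6×345×3480) + 1.0×450×280 = min(637.2, 720.36) + 126 = 763.2 kN. φR_n = 0.75 × 763.2 = 572.4 kN.
Governing: min(639.0, 789.8, 572.4) = 572.4 kN → block shear.

572.4 kN (block shear governs)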